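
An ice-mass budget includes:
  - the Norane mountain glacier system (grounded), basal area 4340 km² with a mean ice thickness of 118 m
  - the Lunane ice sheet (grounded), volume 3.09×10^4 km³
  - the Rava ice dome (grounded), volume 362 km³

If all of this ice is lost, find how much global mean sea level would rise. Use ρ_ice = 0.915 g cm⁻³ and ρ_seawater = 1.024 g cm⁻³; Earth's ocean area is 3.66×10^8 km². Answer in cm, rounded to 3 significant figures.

≈ 7.76 cm

Norane: ice volume = 4340 km² × 118 m = 512.1 km³; 512.1 × (915/1024) = 457.6 km³ of water.
Lunane: 3.09×10^4 km³ × (915/1024) = 2.761×10^4 km³ of water.
Rava: 362 km³ × (915/1024) = 323.5 km³ of water.
Total added water ≈ 2.839×10^13 m³ over 3.66×10^14 m² → Δh = 0.0776 m = 7.76 cm.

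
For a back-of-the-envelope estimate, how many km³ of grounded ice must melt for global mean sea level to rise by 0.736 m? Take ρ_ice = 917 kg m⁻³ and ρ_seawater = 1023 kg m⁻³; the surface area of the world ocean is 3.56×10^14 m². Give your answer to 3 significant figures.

Required water volume = Δh × A = 0.736 m × 3.56×10^14 m² = 2.620×10^14 m³ = 2.620×10^5 km³.
Ice volume = water volume × ρ_w/ρ_ice = 2.620×10^5 × 1023/917 = 2.92×10^5 km³.

≈ 2.92×10^5 km³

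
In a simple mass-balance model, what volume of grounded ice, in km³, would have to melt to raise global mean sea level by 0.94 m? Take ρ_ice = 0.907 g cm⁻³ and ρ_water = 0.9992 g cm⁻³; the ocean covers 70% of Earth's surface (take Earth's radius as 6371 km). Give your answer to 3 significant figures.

≈ 3.70×10^5 km³

Required water volume = Δh × A = 0.94 m × 3.57×10^14 m² = 3.356×10^14 m³ = 3.356×10^5 km³.
Ice volume = water volume × ρ_w/ρ_ice = 3.356×10^5 × 999.2/907 = 3.70×10^5 km³.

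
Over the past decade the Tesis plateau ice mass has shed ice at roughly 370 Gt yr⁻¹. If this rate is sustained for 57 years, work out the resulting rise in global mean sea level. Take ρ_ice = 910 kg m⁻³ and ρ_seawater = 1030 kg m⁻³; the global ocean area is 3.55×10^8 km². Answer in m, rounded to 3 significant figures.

≈ 0.0577 m

Total mass lost = 370 Gt/yr × 57 yr = 2.109×10^4 Gt = 2.109×10^16 kg.
ρ_w = 1030 kg m⁻³, so water volume = 2.109×10^16 / 1030 = 2.048×10^13 m³.
Δh = 2.048×10^13 / 3.55×10^14 = 0.0577 m.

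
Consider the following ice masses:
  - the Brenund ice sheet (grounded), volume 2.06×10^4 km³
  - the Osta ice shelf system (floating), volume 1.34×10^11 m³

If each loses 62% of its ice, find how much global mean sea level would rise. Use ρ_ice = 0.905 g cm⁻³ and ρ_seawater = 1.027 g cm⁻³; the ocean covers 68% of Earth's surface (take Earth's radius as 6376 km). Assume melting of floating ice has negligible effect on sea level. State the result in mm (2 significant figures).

≈ 32 mm

Brenund: 0.62 × 2.06×10^4 km³ × (905/1027) = 1.125×10^4 km³ of water.
The Osta ice shelf system is floating and already displaces its own weight of water, so its melt adds essentially nothing to sea level.
Total added water ≈ 1.125×10^13 m³ over 3.47×10^14 m² → Δh = 0.0324 m = 32 mm.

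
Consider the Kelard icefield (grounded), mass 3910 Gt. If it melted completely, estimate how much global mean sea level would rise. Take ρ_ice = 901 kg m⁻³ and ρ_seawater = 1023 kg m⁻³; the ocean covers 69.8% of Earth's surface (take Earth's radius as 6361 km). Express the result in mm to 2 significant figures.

Kelard: 3910 Gt = 3.910×10^15 kg; dividing by ρ_w = 1023 kg m⁻³ gives 3.822×10^12 m³ of water.
Spread over 3.55×10^14 m² of ocean, Δh = 3.822×10^12 / 3.55×10^14 = 0.0108 m = 11 mm.

≈ 11 mm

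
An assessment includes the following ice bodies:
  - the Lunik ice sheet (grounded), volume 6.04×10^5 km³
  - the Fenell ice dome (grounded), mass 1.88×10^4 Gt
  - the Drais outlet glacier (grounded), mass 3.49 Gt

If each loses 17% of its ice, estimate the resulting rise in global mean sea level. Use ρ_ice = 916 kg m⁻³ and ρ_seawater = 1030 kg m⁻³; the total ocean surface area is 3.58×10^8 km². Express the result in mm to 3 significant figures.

Lunik: 0.17 × 6.04×10^5 km³ × (916/1030) = 9.132×10^4 km³ of water.
Fenell: 0.17 × 1.88×10^4 Gt = 3.196×10^15 kg; dividing by ρ_w = 1030 kg m⁻³ gives 3.103×10^12 m³ of water.
Drais: 0.17 × 3.49 Gt = 5.933×10^11 kg; dividing by ρ_w = 1030 kg m⁻³ gives 5.760×10^8 m³ of water.
Total added water ≈ 9.442×10^13 m³ over 3.58×10^14 m² → Δh = 0.264 m = 264 mm.

≈ 264 mm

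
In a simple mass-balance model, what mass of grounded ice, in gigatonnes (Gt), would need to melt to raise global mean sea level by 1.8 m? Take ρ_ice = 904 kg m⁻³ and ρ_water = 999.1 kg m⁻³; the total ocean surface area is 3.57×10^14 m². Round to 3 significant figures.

Required water volume = Δh × A = 1.8 m × 3.57×10^14 m² = 6.426×10^14 m³.
ρ_w = 999.1 kg m⁻³, so the mass of water = 6.426×10^14 m³ × 999.1 kg m⁻³ = 6.420×10^17 kg = 6.42×10^5 Gt (and the same mass of ice, by conservation).

≈ 6.42×10^5 Gt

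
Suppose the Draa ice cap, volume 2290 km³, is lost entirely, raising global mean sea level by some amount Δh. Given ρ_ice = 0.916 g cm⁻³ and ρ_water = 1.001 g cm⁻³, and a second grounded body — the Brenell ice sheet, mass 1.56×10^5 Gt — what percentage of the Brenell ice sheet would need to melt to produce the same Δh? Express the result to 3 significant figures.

≈ 1.34 %

Equal sea-level rise means equal mass of meltwater, i.e. equal mass of ice lost.
Ice mass of Draa: 2.098×10^15 kg; ice mass of Brenell: 1.560×10^17 kg.
Fraction required = 2.098×10^15 / 1.560×10^17 = 0.0134 → 1.34 %.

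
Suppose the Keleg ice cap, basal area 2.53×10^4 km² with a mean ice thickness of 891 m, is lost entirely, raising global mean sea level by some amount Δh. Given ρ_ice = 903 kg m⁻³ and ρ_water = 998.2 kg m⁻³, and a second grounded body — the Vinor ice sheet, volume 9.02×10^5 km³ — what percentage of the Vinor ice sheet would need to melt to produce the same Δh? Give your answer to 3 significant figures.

≈ 2.50 %

Equal sea-level rise means equal mass of meltwater, i.e. equal mass of ice lost.
Ice mass of Keleg: 2.036×10^16 kg; ice mass of Vinor: 8.145×10^17 kg.
Fraction required = 2.036×10^16 / 8.145×10^17 = 0.0250 → 2.50 %.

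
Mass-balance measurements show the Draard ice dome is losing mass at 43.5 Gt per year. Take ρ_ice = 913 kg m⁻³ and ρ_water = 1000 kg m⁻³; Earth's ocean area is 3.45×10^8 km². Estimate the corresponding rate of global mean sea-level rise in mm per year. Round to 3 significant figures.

≈ 0.126 mm/yr

ρ_w = 1000 kg m⁻³. Annual water volume added = 43.5 Gt / ρ_w = 4.350×10^13 kg / 1000 kg m⁻³ = 4.350×10^10 m³.
Δh per year = 4.350×10^10 / 3.45×10^14 = 1.26×10^-4 m = 0.126 mm.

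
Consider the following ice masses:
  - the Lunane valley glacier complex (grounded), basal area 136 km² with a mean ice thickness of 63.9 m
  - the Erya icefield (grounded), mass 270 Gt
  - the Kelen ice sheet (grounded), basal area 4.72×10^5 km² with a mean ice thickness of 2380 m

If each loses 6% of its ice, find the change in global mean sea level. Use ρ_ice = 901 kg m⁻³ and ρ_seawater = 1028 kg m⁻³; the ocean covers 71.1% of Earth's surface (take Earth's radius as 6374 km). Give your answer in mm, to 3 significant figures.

Lunane: ice volume = 136 km² × 63.9 m = 8.690 km³; 0.06 × 8.690 × (901/1028) = 0.4570 km³ of water.
Erya: 0.06 × 270 Gt = 1.620×10^13 kg; dividing by ρ_w = 1028 kg m⁻³ gives 1.576×10^10 m³ of water.
Kelen: ice volume = 4.72×10^5 km² × 2380 m = 1.123×10^6 km³; 0.06 × 1.123×10^6 × (901/1028) = 5.907×10^4 km³ of water.
Total added water ≈ 5.909×10^13 m³ over 3.63×10^14 m² → Δh = 0.163 m = 163 mm.

≈ 163 mm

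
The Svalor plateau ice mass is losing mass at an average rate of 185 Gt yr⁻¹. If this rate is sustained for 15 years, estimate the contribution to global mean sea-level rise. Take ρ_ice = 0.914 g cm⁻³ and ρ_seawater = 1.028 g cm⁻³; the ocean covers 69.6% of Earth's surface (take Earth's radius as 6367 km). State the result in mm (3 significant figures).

≈ 7.61 mm

Total mass lost = 185 Gt/yr × 15 yr = 2775 Gt = 2.775×10^15 kg.
ρ_w = 1.028 g cm⁻³ = 1028 kg m⁻³, so water volume = 2.775×10^15 / 1028 = 2.699×10^12 m³.
Δh = 2.699×10^12 / 3.55×10^14 = 7.61×10^-3 m = 7.61 mm.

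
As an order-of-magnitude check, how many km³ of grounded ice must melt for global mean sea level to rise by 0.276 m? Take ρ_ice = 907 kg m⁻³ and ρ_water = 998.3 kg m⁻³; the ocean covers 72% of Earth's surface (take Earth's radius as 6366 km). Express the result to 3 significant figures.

Required water volume = Δh × A = 0.276 m × 3.67×10^14 m² = 1.012×10^14 m³ = 1.012×10^5 km³.
Ice volume = water volume × ρ_w/ρ_ice = 1.012×10^5 × 998.3/907 = 1.11×10^5 km³.

≈ 1.11×10^5 km³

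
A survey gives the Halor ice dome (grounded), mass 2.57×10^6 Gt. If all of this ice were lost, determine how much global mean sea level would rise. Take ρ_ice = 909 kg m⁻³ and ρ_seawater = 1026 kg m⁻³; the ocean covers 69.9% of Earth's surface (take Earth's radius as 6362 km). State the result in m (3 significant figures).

Halor: 2.57×10^6 Gt = 2.570×10^18 kg; dividing by ρ_w = 1026 kg m⁻³ gives 2.505×10^15 m³ of water.
Spread over 3.56×10^14 m² of ocean, Δh = 2.505×10^15 / 3.56×10^14 = 7.05 m.

≈ 7.05 m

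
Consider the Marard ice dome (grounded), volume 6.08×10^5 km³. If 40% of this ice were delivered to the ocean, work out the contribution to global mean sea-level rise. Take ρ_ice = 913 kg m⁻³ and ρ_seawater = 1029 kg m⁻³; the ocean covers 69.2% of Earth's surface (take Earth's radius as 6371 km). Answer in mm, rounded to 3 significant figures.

Marard: 0.4 × 6.08×10^5 km³ × (913/1029) = 2.158×10^5 km³ of water.
Spread over 3.53×10^14 m² of ocean, Δh = 2.158×10^14 / 3.53×10^14 = 0.611 m = 611 mm.

≈ 611 mm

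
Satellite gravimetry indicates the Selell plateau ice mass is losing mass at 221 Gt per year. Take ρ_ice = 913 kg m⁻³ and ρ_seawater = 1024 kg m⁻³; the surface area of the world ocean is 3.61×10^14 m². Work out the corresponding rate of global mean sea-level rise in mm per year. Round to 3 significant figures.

ρ_w = 1024 kg m⁻³. Annual water volume added = 221 Gt / ρ_w = 2.210×10^14 kg / 1024 kg m⁻³ = 2.158×10^11 m³.
Δh per year = 2.158×10^11 / 3.61×10^14 = 5.98×10^-4 m = 0.598 mm.

≈ 0.598 mm/yr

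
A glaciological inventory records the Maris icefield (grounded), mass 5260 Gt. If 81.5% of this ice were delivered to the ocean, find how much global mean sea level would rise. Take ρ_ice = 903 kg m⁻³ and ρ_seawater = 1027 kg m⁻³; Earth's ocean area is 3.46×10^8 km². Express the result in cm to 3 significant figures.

≈ 1.21 cm

Maris: 0.815 × 5260 Gt = 4.287×10^15 kg; dividing by ρ_w = 1027 kg m⁻³ gives 4.174×10^12 m³ of water.
Spread over 3.46×10^14 m² of ocean, Δh = 4.174×10^12 / 3.46×10^14 = 0.0121 m = 1.21 cm.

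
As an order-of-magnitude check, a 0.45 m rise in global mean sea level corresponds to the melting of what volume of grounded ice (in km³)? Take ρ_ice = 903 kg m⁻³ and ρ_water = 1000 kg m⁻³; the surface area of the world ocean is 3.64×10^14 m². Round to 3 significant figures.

Required water volume = Δh × A = 0.45 m × 3.64×10^14 m² = 1.638×10^14 m³ = 1.638×10^5 km³.
Ice volume = water volume × ρ_w/ρ_ice = 1.638×10^5 × 1000/903 = 1.81×10^5 km³.

≈ 1.81×10^5 km³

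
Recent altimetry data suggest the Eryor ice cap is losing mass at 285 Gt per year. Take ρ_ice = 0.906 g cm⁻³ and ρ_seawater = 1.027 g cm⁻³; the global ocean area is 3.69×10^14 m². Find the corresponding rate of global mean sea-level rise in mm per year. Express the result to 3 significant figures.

≈ 0.752 mm/yr

ρ_w = 1.027 g cm⁻³ = 1027 kg m⁻³. Annual water volume added = 285 Gt / ρ_w = 2.850×10^14 kg / 1027 kg m⁻³ = 2.775×10^11 m³.
Δh per year = 2.775×10^11 / 3.69×10^14 = 7.52×10^-4 m = 0.752 mm.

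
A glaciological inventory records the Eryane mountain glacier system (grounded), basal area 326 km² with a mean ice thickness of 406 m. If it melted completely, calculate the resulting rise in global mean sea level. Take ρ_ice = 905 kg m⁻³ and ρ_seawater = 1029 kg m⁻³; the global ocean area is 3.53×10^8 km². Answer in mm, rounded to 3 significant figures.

Eryane: ice volume = 326 km² × 406 m = 132.4 km³; 132.4 × (905/1029) = 116.4 km³ of water.
Spread over 3.53×10^14 m² of ocean, Δh = 1.164×10^11 / 3.53×10^14 = 3.30×10^-4 m = 0.330 mm.

≈ 0.330 mm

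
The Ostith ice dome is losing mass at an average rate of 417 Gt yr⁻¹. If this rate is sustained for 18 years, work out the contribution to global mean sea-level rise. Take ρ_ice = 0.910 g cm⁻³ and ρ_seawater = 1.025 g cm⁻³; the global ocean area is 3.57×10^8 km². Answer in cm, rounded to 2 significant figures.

≈ 2.1 cm

Total mass lost = 417 Gt/yr × 18 yr = 7506 Gt = 7.506×10^15 kg.
ρ_w = 1.025 g cm⁻³ = 1025 kg m⁻³, so water volume = 7.506×10^15 / 1025 = 7.323×10^12 m³.
Δh = 7.323×10^12 / 3.57×10^14 = 0.0205 m = 2.1 cm.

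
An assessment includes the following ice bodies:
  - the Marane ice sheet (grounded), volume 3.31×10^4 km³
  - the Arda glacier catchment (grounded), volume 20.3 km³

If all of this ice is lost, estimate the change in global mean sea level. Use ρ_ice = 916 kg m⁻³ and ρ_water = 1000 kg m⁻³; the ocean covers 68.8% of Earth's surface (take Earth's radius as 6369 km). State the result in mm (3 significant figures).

≈ 86.5 mm

Marane: 3.31×10^4 km³ × (916/1000) = 3.032×10^4 km³ of water.
Arda: 20.3 km³ × (916/1000) = 18.59 km³ of water.
Total added water ≈ 3.034×10^13 m³ over 3.51×10^14 m² → Δh = 0.0865 m = 86.5 mm.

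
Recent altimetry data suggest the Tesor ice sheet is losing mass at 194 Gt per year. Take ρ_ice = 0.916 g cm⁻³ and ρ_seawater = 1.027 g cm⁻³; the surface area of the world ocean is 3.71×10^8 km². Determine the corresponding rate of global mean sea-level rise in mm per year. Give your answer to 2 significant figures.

≈ 0.51 mm/yr

ρ_w = 1.027 g cm⁻³ = 1027 kg m⁻³. Annual water volume added = 194 Gt / ρ_w = 1.940×10^14 kg / 1027 kg m⁻³ = 1.889×10^11 m³.
Δh per year = 1.889×10^11 / 3.71×10^14 = 5.09×10^-4 m = 0.51 mm.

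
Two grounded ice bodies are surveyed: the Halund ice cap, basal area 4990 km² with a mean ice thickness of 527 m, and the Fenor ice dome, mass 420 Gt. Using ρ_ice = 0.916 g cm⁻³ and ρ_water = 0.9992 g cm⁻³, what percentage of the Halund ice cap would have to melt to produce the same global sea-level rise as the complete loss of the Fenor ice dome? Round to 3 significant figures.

Equal sea-level rise means equal mass of meltwater, i.e. equal mass of ice lost.
Ice mass of Fenor: 4.200×10^14 kg; ice mass of Halund: 2.409×10^15 kg.
Fraction required = 4.200×10^14 / 2.409×10^15 = 0.174 → 17.4 %.

≈ 17.4 %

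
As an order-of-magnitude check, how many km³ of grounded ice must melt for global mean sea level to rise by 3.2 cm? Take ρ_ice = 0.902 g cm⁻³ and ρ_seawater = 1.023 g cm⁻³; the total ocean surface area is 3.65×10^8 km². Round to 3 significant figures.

Required water volume = Δh × A = 0.032 m × 3.65×10^14 m² = 1.168×10^13 m³ = 1.168×10^4 km³.
Ice volume = water volume × ρ_w/ρ_ice = 1.168×10^4 × 1023/902 = 1.32×10^4 km³.

≈ 1.32×10^4 km³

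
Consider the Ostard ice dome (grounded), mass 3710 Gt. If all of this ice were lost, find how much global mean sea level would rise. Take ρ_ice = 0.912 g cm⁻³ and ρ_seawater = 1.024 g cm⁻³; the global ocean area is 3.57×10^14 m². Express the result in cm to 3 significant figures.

Ostard: 3710 Gt = 3.710×10^15 kg; dividing by ρ_w = 1.024 g cm⁻³ = 1024 kg m⁻³ gives 3.623×10^12 m³ of water.
Spread over 3.57×10^14 m² of ocean, Δh = 3.623×10^12 / 3.57×10^14 = 0.0101 m = 1.01 cm.

≈ 1.01 cm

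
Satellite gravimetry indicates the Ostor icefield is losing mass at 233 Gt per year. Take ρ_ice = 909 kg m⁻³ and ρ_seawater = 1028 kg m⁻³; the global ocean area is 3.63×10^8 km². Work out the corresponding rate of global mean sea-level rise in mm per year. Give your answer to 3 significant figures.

ρ_w = 1028 kg m⁻³. Annual water volume added = 233 Gt / ρ_w = 2.330×10^14 kg / 1028 kg m⁻³ = 2.267×10^11 m³.
Δh per year = 2.267×10^11 / 3.63×10^14 = 6.24×10^-4 m = 0.624 mm.

≈ 0.624 mm/yr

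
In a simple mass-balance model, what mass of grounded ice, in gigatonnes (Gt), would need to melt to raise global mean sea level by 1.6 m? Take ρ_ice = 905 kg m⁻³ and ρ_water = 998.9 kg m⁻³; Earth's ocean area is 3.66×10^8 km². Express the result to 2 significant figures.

≈ 5.8×10^5 Gt

Required water volume = Δh × A = 1.6 m × 3.66×10^14 m² = 5.856×10^14 m³.
ρ_w = 998.9 kg m⁻³, so the mass of water = 5.856×10^14 m³ × 998.9 kg m⁻³ = 5.850×10^17 kg = 5.8×10^5 Gt (and the same mass of ice, by conservation).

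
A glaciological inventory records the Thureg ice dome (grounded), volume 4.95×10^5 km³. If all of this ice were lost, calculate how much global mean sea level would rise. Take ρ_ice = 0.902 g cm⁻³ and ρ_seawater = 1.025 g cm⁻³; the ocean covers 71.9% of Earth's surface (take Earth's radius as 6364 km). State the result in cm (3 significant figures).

≈ 119 cm

Thureg: 4.95×10^5 km³ × (902/1025) = 4.356×10^5 km³ of water.
Spread over 3.66×10^14 m² of ocean, Δh = 4.356×10^14 / 3.66×10^14 = 1.19 m = 119 cm.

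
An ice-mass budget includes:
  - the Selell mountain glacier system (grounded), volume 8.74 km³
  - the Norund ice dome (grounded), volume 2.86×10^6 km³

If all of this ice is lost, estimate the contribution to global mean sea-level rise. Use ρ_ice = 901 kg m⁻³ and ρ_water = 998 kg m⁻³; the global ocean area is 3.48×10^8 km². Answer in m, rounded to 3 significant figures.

≈ 7.42 m

Selell: 8.74 km³ × (901/998) = 7.891 km³ of water.
Norund: 2.86×10^6 km³ × (901/998) = 2.582×10^6 km³ of water.
Total added water ≈ 2.582×10^15 m³ over 3.48×10^14 m² → Δh = 7.42 m.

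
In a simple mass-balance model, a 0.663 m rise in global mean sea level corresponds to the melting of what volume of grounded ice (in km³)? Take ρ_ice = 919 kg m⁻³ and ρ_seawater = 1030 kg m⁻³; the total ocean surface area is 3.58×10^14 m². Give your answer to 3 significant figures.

Required water volume = Δh × A = 0.663 m × 3.58×10^14 m² = 2.374×10^14 m³ = 2.374×10^5 km³.
Ice volume = water volume × ρ_w/ρ_ice = 2.374×10^5 × 1030/919 = 2.66×10^5 km³.

≈ 2.66×10^5 km³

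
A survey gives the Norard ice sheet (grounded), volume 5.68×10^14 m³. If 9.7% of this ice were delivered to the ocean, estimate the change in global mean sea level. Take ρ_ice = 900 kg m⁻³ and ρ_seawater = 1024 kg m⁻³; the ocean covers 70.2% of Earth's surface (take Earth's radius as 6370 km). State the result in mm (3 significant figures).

Norard: 0.097 × 5.68×10^14 m³ × (900/1024) = 4.842×10^13 m³ of water.
Spread over 3.58×10^14 m² of ocean, Δh = 4.842×10^13 / 3.58×10^14 = 0.135 m = 135 mm.

≈ 135 mm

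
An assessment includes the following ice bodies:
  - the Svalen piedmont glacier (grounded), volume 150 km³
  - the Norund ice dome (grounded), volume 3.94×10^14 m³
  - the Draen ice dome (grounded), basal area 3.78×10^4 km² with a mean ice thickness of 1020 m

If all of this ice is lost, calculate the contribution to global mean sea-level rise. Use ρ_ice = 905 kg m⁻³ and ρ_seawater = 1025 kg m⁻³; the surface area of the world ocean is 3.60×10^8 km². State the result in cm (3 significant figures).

Svalen: 150 km³ × (905/1025) = 132.4 km³ of water.
Norund: 3.94×10^14 m³ × (905/1025) = 3.479×10^14 m³ of water.
Draen: ice volume = 3.78×10^4 km² × 1020 m = 3.856×10^4 km³; 3.856×10^4 × (905/1025) = 3.404×10^4 km³ of water.
Total added water ≈ 3.820×10^14 m³ over 3.60×10^14 m² → Δh = 1.06 m = 106 cm.

≈ 106 cm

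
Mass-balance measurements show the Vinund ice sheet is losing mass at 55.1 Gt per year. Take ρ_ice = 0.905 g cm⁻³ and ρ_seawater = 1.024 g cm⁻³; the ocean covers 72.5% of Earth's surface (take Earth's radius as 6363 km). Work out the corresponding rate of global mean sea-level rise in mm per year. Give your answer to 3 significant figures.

ρ_w = 1.024 g cm⁻³ = 1024 kg m⁻³. Annual water volume added = 55.1 Gt / ρ_w = 5.510×10^13 kg / 1024 kg m⁻³ = 5.381×10^10 m³.
Δh per year = 5.381×10^10 / 3.69×10^14 = 1.46×10^-4 m = 0.146 mm.

≈ 0.146 mm/yr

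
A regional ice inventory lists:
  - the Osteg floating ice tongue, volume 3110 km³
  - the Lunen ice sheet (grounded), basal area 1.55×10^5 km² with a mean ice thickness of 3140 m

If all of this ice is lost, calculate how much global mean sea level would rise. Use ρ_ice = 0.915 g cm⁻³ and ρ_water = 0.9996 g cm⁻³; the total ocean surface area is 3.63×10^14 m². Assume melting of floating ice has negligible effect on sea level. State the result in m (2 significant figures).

≈ 1.2 m

The Osteg floating ice tongue is floating and already displaces its own weight of water, so its melt adds essentially nothing to sea level.
Lunen: ice volume = 1.55×10^5 km² × 3140 m = 4.867×10^5 km³; 4.867×10^5 × (915/999.6) = 4.455×10^5 km³ of water.
Total added water ≈ 4.455×10^14 m³ over 3.63×10^14 m² → Δh = 1.23 m.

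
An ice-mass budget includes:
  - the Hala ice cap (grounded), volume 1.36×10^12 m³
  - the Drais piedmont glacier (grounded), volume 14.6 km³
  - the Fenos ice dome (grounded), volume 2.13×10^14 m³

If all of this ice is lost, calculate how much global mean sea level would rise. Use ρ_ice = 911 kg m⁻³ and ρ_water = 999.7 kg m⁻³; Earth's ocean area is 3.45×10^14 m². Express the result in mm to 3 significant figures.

≈ 566 mm

Hala: 1.36×10^12 m³ × (911/999.7) = 1.239×10^12 m³ of water.
Drais: 14.6 km³ × (911/999.7) = 13.30 km³ of water.
Fenos: 2.13×10^14 m³ × (911/999.7) = 1.941×10^14 m³ of water.
Total added water ≈ 1.954×10^14 m³ over 3.45×10^14 m² → Δh = 0.566 m = 566 mm.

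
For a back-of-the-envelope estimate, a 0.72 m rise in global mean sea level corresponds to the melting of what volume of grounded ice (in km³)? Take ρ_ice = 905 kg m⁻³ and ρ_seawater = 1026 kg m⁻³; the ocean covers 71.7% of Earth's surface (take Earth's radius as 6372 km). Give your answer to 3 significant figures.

≈ 2.99×10^5 km³

Required water volume = Δh × A = 0.72 m × 3.66×10^14 m² = 2.634×10^14 m³ = 2.634×10^5 km³.
Ice volume = water volume × ρ_w/ρ_ice = 2.634×10^5 × 1026/905 = 2.99×10^5 km³.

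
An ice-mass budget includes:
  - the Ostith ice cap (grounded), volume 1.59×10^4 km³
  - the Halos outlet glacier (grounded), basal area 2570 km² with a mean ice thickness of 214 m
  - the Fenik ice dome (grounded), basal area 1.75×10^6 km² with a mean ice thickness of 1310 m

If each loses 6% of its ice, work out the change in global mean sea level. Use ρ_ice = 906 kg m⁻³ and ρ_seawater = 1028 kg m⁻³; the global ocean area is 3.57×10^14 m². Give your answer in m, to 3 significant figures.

≈ 0.342 m

Ostith: 0.06 × 1.59×10^4 km³ × (906/1028) = 840.8 km³ of water.
Halos: ice volume = 2570 km² × 214 m = 550.0 km³; 0.06 × 550.0 × (906/1028) = 29.08 km³ of water.
Fenik: ice volume = 1.75×10^6 km² × 1310 m = 2.292×10^6 km³; 0.06 × 2.292×10^6 × (906/1028) = 1.212×10^5 km³ of water.
Total added water ≈ 1.221×10^14 m³ over 3.57×10^14 m² → Δh = 0.342 m.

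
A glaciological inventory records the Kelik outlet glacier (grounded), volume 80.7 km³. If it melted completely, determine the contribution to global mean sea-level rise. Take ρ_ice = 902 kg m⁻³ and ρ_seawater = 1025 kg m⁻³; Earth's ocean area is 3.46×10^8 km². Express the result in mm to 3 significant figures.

≈ 0.205 mm

Kelik: 80.7 km³ × (902/1025) = 71.02 km³ of water.
Spread over 3.46×10^14 m² of ocean, Δh = 7.102×10^10 / 3.46×10^14 = 2.05×10^-4 m = 0.205 mm.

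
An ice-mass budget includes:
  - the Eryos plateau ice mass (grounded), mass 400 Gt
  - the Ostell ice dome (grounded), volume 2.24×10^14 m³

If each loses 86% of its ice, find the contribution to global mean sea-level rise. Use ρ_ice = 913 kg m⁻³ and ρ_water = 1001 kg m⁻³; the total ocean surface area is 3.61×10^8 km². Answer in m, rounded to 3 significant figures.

≈ 0.488 m

Eryos: 0.86 × 400 Gt = 3.440×10^14 kg; dividing by ρ_w = 1001 kg m⁻³ gives 3.437×10^11 m³ of water.
Ostell: 0.86 × 2.24×10^14 m³ × (913/1001) = 1.757×10^14 m³ of water.
Total added water ≈ 1.760×10^14 m³ over 3.61×10^14 m² → Δh = 0.488 m.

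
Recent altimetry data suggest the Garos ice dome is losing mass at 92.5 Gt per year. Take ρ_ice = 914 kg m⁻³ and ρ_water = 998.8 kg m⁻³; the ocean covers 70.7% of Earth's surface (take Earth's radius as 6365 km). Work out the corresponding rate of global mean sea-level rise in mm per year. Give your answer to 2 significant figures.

ρ_w = 998.8 kg m⁻³. Annual water volume added = 92.5 Gt / ρ_w = 9.250×10^13 kg / 998.8 kg m⁻³ = 9.261×10^10 m³.
Δh per year = 9.261×10^10 / 3.60×10^14 = 2.57×10^-4 m = 0.26 mm.

≈ 0.26 mm/yr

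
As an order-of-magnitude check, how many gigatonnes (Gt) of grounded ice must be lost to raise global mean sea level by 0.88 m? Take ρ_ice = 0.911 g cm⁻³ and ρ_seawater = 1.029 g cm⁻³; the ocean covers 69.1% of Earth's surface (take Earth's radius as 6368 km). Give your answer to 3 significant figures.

Required water volume = Δh × A = 0.88 m × 3.52×10^14 m² = 3.099×10^14 m³.
ρ_w = 1.029 g cm⁻³ = 1029 kg m⁻³, so the mass of water = 3.099×10^14 m³ × 1029 kg m⁻³ = 3.189×10^17 kg = 3.19×10^5 Gt (and the same mass of ice, by conservation).

≈ 3.19×10^5 Gt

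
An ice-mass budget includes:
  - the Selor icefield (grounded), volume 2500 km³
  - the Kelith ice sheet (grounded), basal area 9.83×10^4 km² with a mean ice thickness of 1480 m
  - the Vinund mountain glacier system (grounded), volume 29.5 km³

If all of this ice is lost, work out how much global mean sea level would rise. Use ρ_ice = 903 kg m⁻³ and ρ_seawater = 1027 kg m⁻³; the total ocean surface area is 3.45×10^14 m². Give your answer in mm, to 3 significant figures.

≈ 377 mm

Selor: 2500 km³ × (903/1027) = 2198 km³ of water.
Kelith: ice volume = 9.83×10^4 km² × 1480 m = 1.455×10^5 km³; 1.455×10^5 × (903/1027) = 1.279×10^5 km³ of water.
Vinund: 29.5 km³ × (903/1027) = 25.94 km³ of water.
Total added water ≈ 1.301×10^14 m³ over 3.45×10^14 m² → Δh = 0.377 m = 377 mm.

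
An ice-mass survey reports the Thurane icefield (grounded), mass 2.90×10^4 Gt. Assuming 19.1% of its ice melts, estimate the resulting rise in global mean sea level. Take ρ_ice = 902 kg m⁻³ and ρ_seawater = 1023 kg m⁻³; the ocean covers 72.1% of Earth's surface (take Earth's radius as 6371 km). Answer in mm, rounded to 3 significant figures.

≈ 14.7 mm

Thurane: 0.191 × 2.90×10^4 Gt = 5.539×10^15 kg; dividing by ρ_w = 1023 kg m⁻³ gives 5.414×10^12 m³ of water.
Spread over 3.68×10^14 m² of ocean, Δh = 5.414×10^12 / 3.68×10^14 = 0.0147 m = 14.7 mm.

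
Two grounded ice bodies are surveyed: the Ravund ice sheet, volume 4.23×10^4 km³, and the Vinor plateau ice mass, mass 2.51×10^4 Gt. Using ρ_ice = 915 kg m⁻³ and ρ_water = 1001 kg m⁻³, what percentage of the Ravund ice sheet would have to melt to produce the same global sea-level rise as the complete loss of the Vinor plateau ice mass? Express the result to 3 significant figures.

≈ 64.9 %

Equal sea-level rise means equal mass of meltwater, i.e. equal mass of ice lost.
Ice mass of Vinor: 2.510×10^16 kg; ice mass of Ravund: 3.870×10^16 kg.
Fraction required = 2.510×10^16 / 3.870×10^16 = 0.649 → 64.9 %.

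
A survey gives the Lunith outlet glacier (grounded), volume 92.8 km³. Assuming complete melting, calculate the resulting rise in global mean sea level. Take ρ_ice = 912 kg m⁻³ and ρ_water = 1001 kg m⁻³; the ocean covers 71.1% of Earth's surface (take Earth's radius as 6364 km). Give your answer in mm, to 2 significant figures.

Lunith: 92.8 km³ × (912/1001) = 84.55 km³ of water.
Spread over 3.62×10^14 m² of ocean, Δh = 8.455×10^10 / 3.62×10^14 = 2.34×10^-4 m = 0.23 mm.

≈ 0.23 mm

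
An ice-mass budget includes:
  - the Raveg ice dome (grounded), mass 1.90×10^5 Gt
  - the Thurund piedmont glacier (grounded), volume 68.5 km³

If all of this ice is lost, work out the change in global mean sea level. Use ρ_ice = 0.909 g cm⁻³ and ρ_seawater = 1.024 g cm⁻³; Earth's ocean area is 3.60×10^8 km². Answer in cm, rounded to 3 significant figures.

≈ 51.6 cm

Raveg: 1.90×10^5 Gt = 1.900×10^17 kg; dividing by ρ_w = 1.024 g cm⁻³ = 1024 kg m⁻³ gives 1.855×10^14 m³ of water.
Thurund: 68.5 km³ × (909/1024) = 60.81 km³ of water.
Total added water ≈ 1.856×10^14 m³ over 3.60×10^14 m² → Δh = 0.516 m = 51.6 cm.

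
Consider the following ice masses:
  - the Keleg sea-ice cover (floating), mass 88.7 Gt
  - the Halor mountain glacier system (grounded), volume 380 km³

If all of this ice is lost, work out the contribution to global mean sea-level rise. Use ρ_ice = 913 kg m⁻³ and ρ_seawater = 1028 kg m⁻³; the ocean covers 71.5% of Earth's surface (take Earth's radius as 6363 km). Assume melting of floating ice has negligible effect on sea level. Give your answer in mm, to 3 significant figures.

The Keleg sea-ice cover is floating and already displaces its own weight of water, so its melt adds essentially nothing to sea level.
Halor: 380 km³ × (913/1028) = 337.5 km³ of water.
Total added water ≈ 3.375×10^11 m³ over 3.64×10^14 m² → Δh = 9.28×10^-4 m = 0.928 mm.

≈ 0.928 mm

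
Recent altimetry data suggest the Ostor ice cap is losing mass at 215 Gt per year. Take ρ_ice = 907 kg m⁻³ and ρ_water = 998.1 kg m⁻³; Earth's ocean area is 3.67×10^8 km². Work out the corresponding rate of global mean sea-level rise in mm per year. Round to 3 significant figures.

ρ_w = 998.1 kg m⁻³. Annual water volume added = 215 Gt / ρ_w = 2.150×10^14 kg / 998.1 kg m⁻³ = 2.154×10^11 m³.
Δh per year = 2.154×10^11 / 3.67×10^14 = 5.87×10^-4 m = 0.587 mm.

≈ 0.587 mm/yr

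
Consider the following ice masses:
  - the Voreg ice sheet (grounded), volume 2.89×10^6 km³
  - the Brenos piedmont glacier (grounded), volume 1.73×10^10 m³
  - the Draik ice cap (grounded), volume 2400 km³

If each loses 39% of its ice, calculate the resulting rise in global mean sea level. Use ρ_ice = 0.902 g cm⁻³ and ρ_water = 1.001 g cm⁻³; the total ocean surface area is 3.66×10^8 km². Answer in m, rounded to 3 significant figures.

Voreg: 0.39 × 2.89×10^6 km³ × (902/1001) = 1.016×10^6 km³ of water.
Brenos: 0.39 × 1.73×10^10 m³ × (902/1001) = 6.080×10^9 m³ of water.
Draik: 0.39 × 2400 km³ × (902/1001) = 843.4 km³ of water.
Total added water ≈ 1.016×10^15 m³ over 3.66×10^14 m² → Δh = 2.78 m.

≈ 2.78 m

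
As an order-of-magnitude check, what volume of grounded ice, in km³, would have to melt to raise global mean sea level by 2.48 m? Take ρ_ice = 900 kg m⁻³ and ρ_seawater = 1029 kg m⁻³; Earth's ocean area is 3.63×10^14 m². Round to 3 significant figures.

Required water volume = Δh × A = 2.48 m × 3.63×10^14 m² = 9.002×10^14 m³ = 9.002×10^5 km³.
Ice volume = water volume × ρ_w/ρ_ice = 9.002×10^5 × 1029/900 = 1.03×10^6 km³.

≈ 1.03×10^6 km³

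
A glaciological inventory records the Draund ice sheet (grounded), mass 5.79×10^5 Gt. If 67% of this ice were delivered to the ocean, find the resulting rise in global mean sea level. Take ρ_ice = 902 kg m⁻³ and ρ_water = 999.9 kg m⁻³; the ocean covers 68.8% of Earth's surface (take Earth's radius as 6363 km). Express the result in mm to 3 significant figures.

≈ 1110 mm

Draund: 0.67 × 5.79×10^5 Gt = 3.879×10^17 kg; dividing by ρ_w = 999.9 kg m⁻³ gives 3.880×10^14 m³ of water.
Spread over 3.50×10^14 m² of ocean, Δh = 3.880×10^14 / 3.50×10^14 = 1.11 m = 1110 mm.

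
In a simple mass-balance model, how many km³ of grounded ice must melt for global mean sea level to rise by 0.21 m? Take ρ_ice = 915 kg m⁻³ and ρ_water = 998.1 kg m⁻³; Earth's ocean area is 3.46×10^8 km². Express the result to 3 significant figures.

≈ 7.93×10^4 km³

Required water volume = Δh × A = 0.21 m × 3.46×10^14 m² = 7.266×10^13 m³ = 7.266×10^4 km³.
Ice volume = water volume × ρ_w/ρ_ice = 7.266×10^4 × 998.1/915 = 7.93×10^4 km³.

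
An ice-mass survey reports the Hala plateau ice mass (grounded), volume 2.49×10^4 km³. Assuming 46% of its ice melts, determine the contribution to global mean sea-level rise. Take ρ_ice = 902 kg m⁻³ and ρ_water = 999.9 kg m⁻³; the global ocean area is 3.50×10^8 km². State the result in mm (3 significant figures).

≈ 29.5 mm

Hala: 0.46 × 2.49×10^4 km³ × (902/999.9) = 1.033×10^4 km³ of water.
Spread over 3.50×10^14 m² of ocean, Δh = 1.033×10^13 / 3.50×10^14 = 0.0295 m = 29.5 mm.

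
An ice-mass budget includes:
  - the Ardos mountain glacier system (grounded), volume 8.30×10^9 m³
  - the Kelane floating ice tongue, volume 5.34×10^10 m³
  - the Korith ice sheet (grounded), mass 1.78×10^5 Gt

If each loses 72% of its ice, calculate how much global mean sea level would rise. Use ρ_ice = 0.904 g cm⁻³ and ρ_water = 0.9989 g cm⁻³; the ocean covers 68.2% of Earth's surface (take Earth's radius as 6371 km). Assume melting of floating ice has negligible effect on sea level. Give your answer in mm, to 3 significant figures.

Ardos: 0.72 × 8.30×10^9 m³ × (904/998.9) = 5.408×10^9 m³ of water.
The Kelane floating ice tongue is floating and already displaces its own weight of water, so its melt adds essentially nothing to sea level.
Korith: 0.72 × 1.78×10^5 Gt = 1.282×10^17 kg; dividing by ρ_w = 0.9989 g cm⁻³ = 998.9 kg m⁻³ gives 1.283×10^14 m³ of water.
Total added water ≈ 1.283×10^14 m³ over 3.48×10^14 m² → Δh = 0.369 m = 369 mm.

≈ 369 mm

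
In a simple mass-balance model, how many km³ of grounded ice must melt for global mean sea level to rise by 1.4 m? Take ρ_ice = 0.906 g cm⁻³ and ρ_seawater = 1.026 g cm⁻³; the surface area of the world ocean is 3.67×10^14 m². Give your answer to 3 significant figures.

Required water volume = Δh × A = 1.4 m × 3.67×10^14 m² = 5.138×10^14 m³ = 5.138×10^5 km³.
Ice volume = water volume × ρ_w/ρ_ice = 5.138×10^5 × 1026/906 = 5.82×10^5 km³.

≈ 5.82×10^5 km³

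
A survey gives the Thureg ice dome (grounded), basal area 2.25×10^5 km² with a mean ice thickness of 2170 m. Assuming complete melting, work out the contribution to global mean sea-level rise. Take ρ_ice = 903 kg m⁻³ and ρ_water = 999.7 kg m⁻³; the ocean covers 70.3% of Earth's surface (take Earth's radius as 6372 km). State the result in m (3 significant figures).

Thureg: ice volume = 2.25×10^5 km² × 2170 m = 4.882×10^5 km³; 4.882×10^5 × (903/999.7) = 4.410×10^5 km³ of water.
Spread over 3.59×10^14 m² of ocean, Δh = 4.410×10^14 / 3.59×10^14 = 1.23 m.

≈ 1.23 m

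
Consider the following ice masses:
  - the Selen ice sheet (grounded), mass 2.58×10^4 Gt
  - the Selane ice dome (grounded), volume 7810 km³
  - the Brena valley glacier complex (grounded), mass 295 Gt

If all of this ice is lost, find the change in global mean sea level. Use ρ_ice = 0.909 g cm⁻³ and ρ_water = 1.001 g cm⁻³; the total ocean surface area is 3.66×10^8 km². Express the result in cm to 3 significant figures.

Selen: 2.58×10^4 Gt = 2.580×10^16 kg; dividing by ρ_w = 1.001 g cm⁻³ = 1001 kg m⁻³ gives 2.577×10^13 m³ of water.
Selane: 7810 km³ × (909/1001) = 7092 km³ of water.
Brena: 295 Gt = 2.950×10^14 kg; dividing by ρ_w = 1001 kg m⁻³ gives 2.947×10^11 m³ of water.
Total added water ≈ 3.316×10^13 m³ over 3.66×10^14 m² → Δh = 0.0906 m = 9.06 cm.

≈ 9.06 cm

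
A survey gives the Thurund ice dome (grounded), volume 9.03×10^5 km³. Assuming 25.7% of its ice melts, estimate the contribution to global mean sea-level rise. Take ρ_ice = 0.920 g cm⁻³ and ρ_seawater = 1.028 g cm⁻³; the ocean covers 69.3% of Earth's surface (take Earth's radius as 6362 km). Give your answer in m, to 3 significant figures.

Thurund: 0.257 × 9.03×10^5 km³ × (920/1028) = 2.077×10^5 km³ of water.
Spread over 3.52×10^14 m² of ocean, Δh = 2.077×10^14 / 3.52×10^14 = 0.589 m.

≈ 0.589 m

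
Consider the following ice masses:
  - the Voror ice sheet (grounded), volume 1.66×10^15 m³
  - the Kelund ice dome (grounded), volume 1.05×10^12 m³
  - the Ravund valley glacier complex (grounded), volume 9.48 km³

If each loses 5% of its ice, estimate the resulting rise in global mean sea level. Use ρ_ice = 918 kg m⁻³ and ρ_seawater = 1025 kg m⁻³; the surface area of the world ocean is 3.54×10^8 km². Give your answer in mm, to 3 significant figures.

≈ 210 mm

Voror: 0.05 × 1.66×10^15 m³ × (918/1025) = 7.434×10^13 m³ of water.
Kelund: 0.05 × 1.05×10^12 m³ × (918/1025) = 4.702×10^10 m³ of water.
Ravund: 0.05 × 9.48 km³ × (918/1025) = 0.4245 km³ of water.
Total added water ≈ 7.438×10^13 m³ over 3.54×10^14 m² → Δh = 0.210 m = 210 mm.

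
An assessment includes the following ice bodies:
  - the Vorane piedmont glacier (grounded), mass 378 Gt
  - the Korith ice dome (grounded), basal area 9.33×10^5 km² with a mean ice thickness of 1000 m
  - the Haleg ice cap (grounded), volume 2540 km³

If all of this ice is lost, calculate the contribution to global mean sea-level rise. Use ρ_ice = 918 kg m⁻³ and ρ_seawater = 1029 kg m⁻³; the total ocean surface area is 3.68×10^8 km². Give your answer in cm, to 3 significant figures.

≈ 227 cm

Vorane: 378 Gt = 3.780×10^14 kg; dividing by ρ_w = 1029 kg m⁻³ gives 3.673×10^11 m³ of water.
Korith: ice volume = 9.33×10^5 km² × 1000 m = 9.330×10^5 km³; 9.330×10^5 × (918/1029) = 8.324×10^5 km³ of water.
Haleg: 2540 km³ × (918/1029) = 2266 km³ of water.
Total added water ≈ 8.350×10^14 m³ over 3.68×10^14 m² → Δh = 2.27 m = 227 cm.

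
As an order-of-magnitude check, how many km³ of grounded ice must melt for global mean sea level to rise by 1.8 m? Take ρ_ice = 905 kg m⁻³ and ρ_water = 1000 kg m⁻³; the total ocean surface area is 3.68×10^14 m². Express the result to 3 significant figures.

≈ 7.32×10^5 km³

Required water volume = Δh × A = 1.8 m × 3.68×10^14 m² = 6.624×10^14 m³ = 6.624×10^5 km³.
Ice volume = water volume × ρ_w/ρ_ice = 6.624×10^5 × 1000/905 = 7.32×10^5 km³.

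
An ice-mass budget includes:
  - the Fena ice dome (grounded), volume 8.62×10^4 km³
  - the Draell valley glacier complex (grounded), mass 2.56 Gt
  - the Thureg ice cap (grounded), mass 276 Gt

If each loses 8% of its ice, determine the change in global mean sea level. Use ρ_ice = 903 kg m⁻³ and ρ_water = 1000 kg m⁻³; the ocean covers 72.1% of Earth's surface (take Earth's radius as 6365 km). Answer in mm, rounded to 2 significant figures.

≈ 17 mm

Fena: 0.08 × 8.62×10^4 km³ × (903/1000) = 6227 km³ of water.
Draell: 0.08 × 2.56 Gt = 2.048×10^11 kg; dividing by ρ_w = 1000 kg m⁻³ gives 2.048×10^8 m³ of water.
Thureg: 0.08 × 276 Gt = 2.208×10^13 kg; dividing by ρ_w = 1000 kg m⁻³ gives 2.208×10^10 m³ of water.
Total added water ≈ 6.249×10^12 m³ over 3.67×10^14 m² → Δh = 0.0170 m = 17 mm.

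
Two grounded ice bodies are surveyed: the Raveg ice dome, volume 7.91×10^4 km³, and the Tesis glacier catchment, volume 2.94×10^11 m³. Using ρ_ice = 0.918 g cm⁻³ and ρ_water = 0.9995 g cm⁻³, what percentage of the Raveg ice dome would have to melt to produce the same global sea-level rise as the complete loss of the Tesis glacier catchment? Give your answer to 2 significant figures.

Equal sea-level rise means equal mass of meltwater, i.e. equal mass of ice lost.
Ice mass of Tesis: 2.699×10^14 kg; ice mass of Raveg: 7.261×10^16 kg.
Fraction required = 2.699×10^14 / 7.261×10^16 = 3.72×10^-3 → 0.37 %.

≈ 0.37 %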